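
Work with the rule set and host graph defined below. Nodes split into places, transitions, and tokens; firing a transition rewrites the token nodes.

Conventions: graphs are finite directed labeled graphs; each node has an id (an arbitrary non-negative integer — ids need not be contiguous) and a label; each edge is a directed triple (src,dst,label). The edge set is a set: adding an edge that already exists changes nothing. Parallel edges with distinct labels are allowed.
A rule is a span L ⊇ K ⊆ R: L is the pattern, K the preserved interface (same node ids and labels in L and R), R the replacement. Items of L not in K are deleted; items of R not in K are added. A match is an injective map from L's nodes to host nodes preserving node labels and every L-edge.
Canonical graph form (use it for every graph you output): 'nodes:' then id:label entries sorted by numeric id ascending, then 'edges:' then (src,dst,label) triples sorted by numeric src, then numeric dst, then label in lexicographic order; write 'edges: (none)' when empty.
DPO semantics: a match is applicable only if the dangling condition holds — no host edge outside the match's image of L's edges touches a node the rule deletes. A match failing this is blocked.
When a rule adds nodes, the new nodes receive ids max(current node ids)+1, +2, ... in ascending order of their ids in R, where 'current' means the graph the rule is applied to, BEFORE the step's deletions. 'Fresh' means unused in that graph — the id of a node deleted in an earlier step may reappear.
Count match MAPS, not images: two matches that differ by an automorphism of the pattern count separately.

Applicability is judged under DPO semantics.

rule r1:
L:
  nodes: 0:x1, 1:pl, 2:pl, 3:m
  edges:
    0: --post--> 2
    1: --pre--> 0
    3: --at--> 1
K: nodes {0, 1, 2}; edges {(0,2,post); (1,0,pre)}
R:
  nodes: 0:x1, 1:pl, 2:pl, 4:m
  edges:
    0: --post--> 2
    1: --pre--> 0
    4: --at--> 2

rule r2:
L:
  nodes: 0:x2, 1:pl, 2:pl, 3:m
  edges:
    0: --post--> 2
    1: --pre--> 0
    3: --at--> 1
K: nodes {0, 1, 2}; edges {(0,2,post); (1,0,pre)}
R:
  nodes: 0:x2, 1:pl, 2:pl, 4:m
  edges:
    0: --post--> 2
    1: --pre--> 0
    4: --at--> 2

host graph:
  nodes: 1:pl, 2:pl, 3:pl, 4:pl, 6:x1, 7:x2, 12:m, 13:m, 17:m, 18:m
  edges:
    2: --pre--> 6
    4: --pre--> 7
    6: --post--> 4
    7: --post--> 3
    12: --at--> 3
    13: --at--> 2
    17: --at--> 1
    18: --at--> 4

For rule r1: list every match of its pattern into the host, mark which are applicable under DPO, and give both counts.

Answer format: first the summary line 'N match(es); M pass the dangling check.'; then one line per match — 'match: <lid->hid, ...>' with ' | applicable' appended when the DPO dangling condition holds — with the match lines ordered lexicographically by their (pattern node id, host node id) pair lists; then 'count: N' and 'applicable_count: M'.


1 match(es); 1 pass the dangling check.
match: 0->6, 1->2, 2->4, 3->13 | applicable
count: 1
applicable_count: 1


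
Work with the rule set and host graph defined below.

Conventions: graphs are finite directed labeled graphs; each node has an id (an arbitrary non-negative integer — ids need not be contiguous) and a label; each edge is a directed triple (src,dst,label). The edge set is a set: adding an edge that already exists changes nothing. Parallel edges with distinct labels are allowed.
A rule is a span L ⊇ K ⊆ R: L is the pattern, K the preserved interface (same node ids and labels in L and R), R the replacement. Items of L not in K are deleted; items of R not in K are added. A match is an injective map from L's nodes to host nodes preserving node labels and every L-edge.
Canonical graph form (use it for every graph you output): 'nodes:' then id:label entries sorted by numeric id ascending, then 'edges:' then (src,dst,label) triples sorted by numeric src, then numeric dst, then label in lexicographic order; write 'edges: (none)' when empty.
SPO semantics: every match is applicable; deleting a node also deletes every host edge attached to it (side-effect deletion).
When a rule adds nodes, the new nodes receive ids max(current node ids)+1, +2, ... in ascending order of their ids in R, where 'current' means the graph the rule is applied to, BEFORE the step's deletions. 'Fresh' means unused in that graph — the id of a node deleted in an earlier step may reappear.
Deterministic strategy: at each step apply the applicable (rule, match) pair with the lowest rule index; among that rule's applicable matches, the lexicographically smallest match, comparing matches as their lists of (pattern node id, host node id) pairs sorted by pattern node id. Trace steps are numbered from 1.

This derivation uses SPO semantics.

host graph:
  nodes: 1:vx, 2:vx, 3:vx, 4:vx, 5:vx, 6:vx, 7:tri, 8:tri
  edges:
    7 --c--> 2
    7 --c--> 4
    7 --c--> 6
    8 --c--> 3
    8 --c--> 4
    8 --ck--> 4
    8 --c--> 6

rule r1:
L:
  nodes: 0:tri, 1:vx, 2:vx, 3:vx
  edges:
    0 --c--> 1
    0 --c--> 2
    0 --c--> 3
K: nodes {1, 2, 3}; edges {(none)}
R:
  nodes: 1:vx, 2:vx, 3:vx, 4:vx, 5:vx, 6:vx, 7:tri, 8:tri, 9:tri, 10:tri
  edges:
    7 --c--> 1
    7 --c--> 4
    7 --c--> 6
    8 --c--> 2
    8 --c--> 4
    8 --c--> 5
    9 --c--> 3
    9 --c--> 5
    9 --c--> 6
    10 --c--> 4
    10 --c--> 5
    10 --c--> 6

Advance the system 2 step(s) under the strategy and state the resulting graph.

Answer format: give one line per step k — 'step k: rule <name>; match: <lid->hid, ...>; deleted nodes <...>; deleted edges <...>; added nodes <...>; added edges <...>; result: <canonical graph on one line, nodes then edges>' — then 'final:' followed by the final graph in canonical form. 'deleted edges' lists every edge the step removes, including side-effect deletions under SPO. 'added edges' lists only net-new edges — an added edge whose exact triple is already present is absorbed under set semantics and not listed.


step 1: rule r1; match: 0->7, 1->2, 2->4, 3->6; deleted nodes 7; deleted edges (7,2,c); (7,4,c); (7,6,c); added nodes 9, 10, 11, 12, 13, 14, 15; added edges (12,2,c); (12,9,c); (12,11,c); (13,4,c); (13,9,c); (13,10,c); (14,6,c); (14,10,c); (14,11,c); (15,9,c); (15,10,c); (15,11,c); result: nodes: 1:vx, 2:vx, 3:vx, 4:vx, 5:vx, 6:vx, 8:tri, 9:vx, 10:vx, 11:vx, 12:tri, 13:tri, 14:tri, 15:tri edges: (8,3,c); (8,4,c); (8,4,ck); (8,6,c); (12,2,c); (12,9,c); (12,11,c); (13,4,c); (13,9,c); (13,10,c); (14,6,c); (14,10,c); (14,11,c); (15,9,c); (15,10,c); (15,11,c)
step 2: rule r1; match: 0->8, 1->3, 2->4, 3->6; deleted nodes 8; deleted edges (8,3,c); (8,4,c); (8,4,ck); (8,6,c); added nodes 16, 17, 18, 19, 20, 21, 22; added edges (19,3,c); (19,16,c); (19,18,c); (20,4,c); (20,16,c); (20,17,c); (21,6,c); (21,17,c); (21,18,c); (22,16,c); (22,17,c); (22,18,c); result: nodes: 1:vx, 2:vx, 3:vx, 4:vx, 5:vx, 6:vx, 9:vx, 10:vx, 11:vx, 12:tri, 13:tri, 14:tri, 15:tri, 16:vx, 17:vx, 18:vx, 19:tri, 20:tri, 21:tri, 22:tri edges: (12,2,c); (12,9,c); (12,11,c); (13,4,c); (13,9,c); (13,10,c); (14,6,c); (14,10,c); (14,11,c); (15,9,c); (15,10,c); (15,11,c); (19,3,c); (19,16,c); (19,18,c); (20,4,c); (20,16,c); (20,17,c); (21,6,c); (21,17,c); (21,18,c); (22,16,c); (22,17,c); (22,18,c)
final:
nodes: 1:vx, 2:vx, 3:vx, 4:vx, 5:vx, 6:vx, 9:vx, 10:vx, 11:vx, 12:tri, 13:tri, 14:tri, 15:tri, 16:vx, 17:vx, 18:vx, 19:tri, 20:tri, 21:tri, 22:tri
edges: (12,2,c); (12,9,c); (12,11,c); (13,4,c); (13,9,c); (13,10,c); (14,6,c); (14,10,c); (14,11,c); (15,9,c); (15,10,c); (15,11,c); (19,3,c); (19,16,c); (19,18,c); (20,4,c); (20,16,c); (20,17,c); (21,6,c); (21,17,c); (21,18,c); (22,16,c); (22,17,c); (22,18,c)


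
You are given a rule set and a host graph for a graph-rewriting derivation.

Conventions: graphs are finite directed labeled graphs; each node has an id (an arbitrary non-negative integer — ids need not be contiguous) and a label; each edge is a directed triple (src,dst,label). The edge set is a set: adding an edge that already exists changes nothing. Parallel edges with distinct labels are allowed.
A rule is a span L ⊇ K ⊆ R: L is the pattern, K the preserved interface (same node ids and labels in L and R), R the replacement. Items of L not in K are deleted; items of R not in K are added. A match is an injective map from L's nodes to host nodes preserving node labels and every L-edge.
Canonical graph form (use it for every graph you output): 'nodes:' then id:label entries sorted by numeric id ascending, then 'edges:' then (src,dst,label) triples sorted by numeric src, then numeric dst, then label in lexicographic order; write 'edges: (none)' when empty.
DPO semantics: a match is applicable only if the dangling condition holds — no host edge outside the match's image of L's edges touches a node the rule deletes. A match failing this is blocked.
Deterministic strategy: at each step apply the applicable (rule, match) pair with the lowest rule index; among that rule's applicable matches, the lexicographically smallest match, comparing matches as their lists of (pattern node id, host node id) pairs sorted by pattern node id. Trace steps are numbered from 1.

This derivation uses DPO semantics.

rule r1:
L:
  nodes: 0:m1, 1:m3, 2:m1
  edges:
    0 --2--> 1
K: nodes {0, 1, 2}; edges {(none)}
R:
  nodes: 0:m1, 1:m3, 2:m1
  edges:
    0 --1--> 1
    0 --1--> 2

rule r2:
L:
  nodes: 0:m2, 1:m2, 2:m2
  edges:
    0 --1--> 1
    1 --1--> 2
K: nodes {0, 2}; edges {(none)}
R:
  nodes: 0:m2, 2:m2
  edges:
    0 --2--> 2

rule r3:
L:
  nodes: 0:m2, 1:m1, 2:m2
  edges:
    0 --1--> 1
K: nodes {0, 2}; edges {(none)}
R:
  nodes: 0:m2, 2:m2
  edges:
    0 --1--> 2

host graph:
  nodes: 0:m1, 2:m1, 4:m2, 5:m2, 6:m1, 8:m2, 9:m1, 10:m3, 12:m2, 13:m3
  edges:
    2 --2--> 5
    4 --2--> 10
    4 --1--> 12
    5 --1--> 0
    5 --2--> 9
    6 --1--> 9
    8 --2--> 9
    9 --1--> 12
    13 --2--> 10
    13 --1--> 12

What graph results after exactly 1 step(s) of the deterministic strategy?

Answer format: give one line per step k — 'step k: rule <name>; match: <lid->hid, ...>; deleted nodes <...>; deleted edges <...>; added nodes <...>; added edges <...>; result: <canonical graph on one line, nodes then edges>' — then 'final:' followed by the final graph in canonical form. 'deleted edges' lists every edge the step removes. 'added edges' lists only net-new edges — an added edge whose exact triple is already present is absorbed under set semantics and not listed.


step 1: rule r3; match: 0->5, 1->0, 2->4; deleted nodes 0; deleted edges (5,0,1); added nodes (none); added edges (5,4,1); result: nodes: 2:m1, 4:m2, 5:m2, 6:m1, 8:m2, 9:m1, 10:m3, 12:m2, 13:m3 edges: (2,5,2); (4,10,2); (4,12,1); (5,4,1); (5,9,2); (6,9,1); (8,9,2); (9,12,1); (13,10,2); (13,12,1)
final:
nodes: 2:m1, 4:m2, 5:m2, 6:m1, 8:m2, 9:m1, 10:m3, 12:m2, 13:m3
edges: (2,5,2); (4,10,2); (4,12,1); (5,4,1); (5,9,2); (6,9,1); (8,9,2); (9,12,1); (13,10,2); (13,12,1)


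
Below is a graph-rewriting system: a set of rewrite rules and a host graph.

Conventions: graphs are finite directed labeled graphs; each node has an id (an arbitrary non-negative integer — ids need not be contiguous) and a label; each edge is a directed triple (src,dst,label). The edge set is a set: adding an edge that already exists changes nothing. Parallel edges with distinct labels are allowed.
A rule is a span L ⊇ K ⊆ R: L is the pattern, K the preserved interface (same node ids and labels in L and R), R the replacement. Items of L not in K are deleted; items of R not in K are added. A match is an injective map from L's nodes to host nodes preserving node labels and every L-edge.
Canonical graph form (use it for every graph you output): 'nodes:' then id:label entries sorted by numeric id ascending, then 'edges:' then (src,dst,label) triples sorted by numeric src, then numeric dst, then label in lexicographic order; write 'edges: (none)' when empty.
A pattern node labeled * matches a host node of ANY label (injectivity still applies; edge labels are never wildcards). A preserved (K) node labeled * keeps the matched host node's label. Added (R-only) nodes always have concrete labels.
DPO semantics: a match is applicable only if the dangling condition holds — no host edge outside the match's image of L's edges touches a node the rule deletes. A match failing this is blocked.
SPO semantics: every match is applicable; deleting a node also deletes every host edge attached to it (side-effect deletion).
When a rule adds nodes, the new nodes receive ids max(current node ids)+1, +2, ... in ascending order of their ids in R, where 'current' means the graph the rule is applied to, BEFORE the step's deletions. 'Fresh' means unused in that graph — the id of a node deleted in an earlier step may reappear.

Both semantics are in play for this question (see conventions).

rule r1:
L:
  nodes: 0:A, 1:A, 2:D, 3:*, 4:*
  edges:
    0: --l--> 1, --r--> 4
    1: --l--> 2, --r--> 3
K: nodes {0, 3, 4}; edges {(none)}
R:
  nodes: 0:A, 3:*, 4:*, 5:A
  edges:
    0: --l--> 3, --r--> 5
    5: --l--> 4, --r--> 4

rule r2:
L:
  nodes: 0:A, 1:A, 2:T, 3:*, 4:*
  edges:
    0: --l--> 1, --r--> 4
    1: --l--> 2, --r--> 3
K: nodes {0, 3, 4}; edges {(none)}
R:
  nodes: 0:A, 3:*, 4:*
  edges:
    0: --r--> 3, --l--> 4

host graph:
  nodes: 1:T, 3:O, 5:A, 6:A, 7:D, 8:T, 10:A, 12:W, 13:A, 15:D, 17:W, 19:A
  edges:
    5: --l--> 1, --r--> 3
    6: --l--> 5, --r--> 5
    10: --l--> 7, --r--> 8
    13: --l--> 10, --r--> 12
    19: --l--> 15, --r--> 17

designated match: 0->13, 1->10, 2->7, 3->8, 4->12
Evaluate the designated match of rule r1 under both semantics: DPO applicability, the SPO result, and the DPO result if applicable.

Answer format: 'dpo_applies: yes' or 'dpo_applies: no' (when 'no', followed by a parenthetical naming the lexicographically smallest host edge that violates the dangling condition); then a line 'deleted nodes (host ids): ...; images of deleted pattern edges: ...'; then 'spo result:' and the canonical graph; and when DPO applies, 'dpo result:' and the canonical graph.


dpo_applies: yes
deleted nodes (host ids): 7, 10; images of deleted pattern edges: (10,7,l); (10,8,r); (13,10,l); (13,12,r)
spo result:
nodes: 1:T, 3:O, 5:A, 6:A, 8:T, 12:W, 13:A, 15:D, 17:W, 19:A, 20:A
edges: (5,1,l); (5,3,r); (6,5,l); (6,5,r); (13,8,l); (13,20,r); (19,15,l); (19,17,r); (20,12,l); (20,12,r)
dpo result:
nodes: 1:T, 3:O, 5:A, 6:A, 8:T, 12:W, 13:A, 15:D, 17:W, 19:A, 20:A
edges: (5,1,l); (5,3,r); (6,5,l); (6,5,r); (13,8,l); (13,20,r); (19,15,l); (19,17,r); (20,12,l); (20,12,r)


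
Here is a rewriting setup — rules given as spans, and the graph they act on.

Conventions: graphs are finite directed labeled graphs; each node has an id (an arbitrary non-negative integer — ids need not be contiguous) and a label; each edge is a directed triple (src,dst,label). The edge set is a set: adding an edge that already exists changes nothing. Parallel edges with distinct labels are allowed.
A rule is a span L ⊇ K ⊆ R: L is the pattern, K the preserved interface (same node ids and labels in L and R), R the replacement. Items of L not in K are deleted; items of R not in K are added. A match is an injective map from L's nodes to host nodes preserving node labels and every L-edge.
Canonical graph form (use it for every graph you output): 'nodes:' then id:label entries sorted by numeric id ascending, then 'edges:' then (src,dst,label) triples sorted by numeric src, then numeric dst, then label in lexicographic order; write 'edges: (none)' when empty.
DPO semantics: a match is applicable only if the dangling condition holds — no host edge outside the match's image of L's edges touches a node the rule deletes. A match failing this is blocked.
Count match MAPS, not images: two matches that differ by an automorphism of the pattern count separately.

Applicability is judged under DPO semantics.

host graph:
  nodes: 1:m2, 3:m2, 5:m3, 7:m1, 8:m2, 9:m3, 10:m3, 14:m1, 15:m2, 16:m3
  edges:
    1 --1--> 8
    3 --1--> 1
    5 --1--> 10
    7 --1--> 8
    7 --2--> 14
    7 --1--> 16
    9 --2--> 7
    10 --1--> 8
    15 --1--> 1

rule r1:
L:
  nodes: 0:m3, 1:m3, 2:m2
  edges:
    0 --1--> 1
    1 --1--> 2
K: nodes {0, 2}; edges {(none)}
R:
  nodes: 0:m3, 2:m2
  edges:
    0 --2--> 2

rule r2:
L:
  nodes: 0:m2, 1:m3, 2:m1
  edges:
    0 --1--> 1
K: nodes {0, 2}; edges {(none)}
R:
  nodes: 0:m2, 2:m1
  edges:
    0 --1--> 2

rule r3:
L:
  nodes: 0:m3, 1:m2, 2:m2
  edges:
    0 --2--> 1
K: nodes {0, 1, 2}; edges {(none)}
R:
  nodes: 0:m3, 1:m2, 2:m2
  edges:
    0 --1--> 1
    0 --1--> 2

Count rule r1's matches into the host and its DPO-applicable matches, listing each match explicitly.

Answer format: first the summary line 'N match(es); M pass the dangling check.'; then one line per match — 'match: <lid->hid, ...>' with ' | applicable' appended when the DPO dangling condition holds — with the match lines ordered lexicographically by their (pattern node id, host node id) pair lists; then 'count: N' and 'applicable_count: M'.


1 match(es); 1 pass the dangling check.
match: 0->5, 1->10, 2->8 | applicable
count: 1
applicable_count: 1


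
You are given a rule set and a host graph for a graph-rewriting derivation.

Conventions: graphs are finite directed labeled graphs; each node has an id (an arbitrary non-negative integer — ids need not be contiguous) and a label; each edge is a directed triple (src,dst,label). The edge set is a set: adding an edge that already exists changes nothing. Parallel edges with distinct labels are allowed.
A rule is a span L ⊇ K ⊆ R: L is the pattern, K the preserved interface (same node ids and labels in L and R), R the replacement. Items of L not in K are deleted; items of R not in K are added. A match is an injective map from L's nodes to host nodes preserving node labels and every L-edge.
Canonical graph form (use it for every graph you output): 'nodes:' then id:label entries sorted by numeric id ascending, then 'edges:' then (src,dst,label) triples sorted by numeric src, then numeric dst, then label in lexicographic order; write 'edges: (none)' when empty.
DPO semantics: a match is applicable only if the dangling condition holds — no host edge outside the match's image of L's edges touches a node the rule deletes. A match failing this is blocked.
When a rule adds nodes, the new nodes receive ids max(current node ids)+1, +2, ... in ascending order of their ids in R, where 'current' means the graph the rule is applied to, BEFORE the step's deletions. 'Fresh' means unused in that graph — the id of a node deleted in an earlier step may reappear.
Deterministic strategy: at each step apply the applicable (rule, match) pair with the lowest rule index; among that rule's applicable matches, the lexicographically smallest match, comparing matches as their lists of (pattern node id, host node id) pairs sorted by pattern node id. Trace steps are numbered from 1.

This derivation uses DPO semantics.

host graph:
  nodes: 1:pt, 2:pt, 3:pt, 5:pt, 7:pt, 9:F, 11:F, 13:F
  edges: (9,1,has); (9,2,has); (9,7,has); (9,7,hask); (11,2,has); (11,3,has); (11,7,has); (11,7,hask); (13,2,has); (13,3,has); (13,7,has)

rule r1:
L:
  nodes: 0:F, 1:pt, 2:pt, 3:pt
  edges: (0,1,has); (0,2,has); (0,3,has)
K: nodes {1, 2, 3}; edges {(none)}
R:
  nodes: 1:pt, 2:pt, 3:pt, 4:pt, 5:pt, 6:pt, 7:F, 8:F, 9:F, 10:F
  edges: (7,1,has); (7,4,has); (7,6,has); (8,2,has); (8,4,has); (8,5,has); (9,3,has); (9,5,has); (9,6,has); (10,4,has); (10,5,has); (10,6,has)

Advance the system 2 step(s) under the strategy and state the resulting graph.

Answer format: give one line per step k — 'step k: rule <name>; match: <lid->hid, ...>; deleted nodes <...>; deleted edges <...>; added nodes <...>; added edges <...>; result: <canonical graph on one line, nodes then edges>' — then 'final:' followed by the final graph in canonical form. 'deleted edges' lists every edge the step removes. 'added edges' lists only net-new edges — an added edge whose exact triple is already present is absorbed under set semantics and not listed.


step 1: rule r1; match: 0->13, 1->2, 2->3, 3->7; deleted nodes 13; deleted edges (13,2,has); (13,3,has); (13,7,has); added nodes 14, 15, 16, 17, 18, 19, 20; added edges (17,2,has); (17,14,has); (17,16,has); (18,3,has); (18,14,has); (18,15,has); (19,7,has); (19,15,has); (19,16,has); (20,14,has); (20,15,has); (20,16,has); result: nodes: 1:pt, 2:pt, 3:pt, 5:pt, 7:pt, 9:F, 11:F, 14:pt, 15:pt, 16:pt, 17:F, 18:F, 19:F, 20:F edges: (9,1,has); (9,2,has); (9,7,has); (9,7,hask); (11,2,has); (11,3,has); (11,7,has); (11,7,hask); (17,2,has); (17,14,has); (17,16,has); (18,3,has); (18,14,has); (18,15,has); (19,7,has); (19,15,has); (19,16,has); (20,14,has); (20,15,has); (20,16,has)
step 2: rule r1; match: 0->17, 1->2, 2->14, 3->16; deleted nodes 17; deleted edges (17,2,has); (17,14,has); (17,16,has); added nodes 21, 22, 23, 24, 25, 26, 27; added edges (24,2,has); (24,21,has); (24,23,has); (25,14,has); (25,21,has); (25,22,has); (26,16,has); (26,22,has); (26,23,has); (27,21,has); (27,22,has); (27,23,has); result: nodes: 1:pt, 2:pt, 3:pt, 5:pt, 7:pt, 9:F, 11:F, 14:pt, 15:pt, 16:pt, 18:F, 19:F, 20:F, 21:pt, 22:pt, 23:pt, 24:F, 25:F, 26:F, 27:F edges: (9,1,has); (9,2,has); (9,7,has); (9,7,hask); (11,2,has); (11,3,has); (11,7,has); (11,7,hask); (18,3,has); (18,14,has); (18,15,has); (19,7,has); (19,15,has); (19,16,has); (20,14,has); (20,15,has); (20,16,has); (24,2,has); (24,21,has); (24,23,has); (25,14,has); (25,21,has); (25,22,has); (26,16,has); (26,22,has); (26,23,has); (27,21,has); (27,22,has); (27,23,has)
final:
nodes: 1:pt, 2:pt, 3:pt, 5:pt, 7:pt, 9:F, 11:F, 14:pt, 15:pt, 16:pt, 18:F, 19:F, 20:F, 21:pt, 22:pt, 23:pt, 24:F, 25:F, 26:F, 27:F
edges: (9,1,has); (9,2,has); (9,7,has); (9,7,hask); (11,2,has); (11,3,has); (11,7,has); (11,7,hask); (18,3,has); (18,14,has); (18,15,has); (19,7,has); (19,15,has); (19,16,has); (20,14,has); (20,15,has); (20,16,has); (24,2,has); (24,21,has); (24,23,has); (25,14,has); (25,21,has); (25,22,has); (26,16,has); (26,22,has); (26,23,has); (27,21,has); (27,22,has); (27,23,has)


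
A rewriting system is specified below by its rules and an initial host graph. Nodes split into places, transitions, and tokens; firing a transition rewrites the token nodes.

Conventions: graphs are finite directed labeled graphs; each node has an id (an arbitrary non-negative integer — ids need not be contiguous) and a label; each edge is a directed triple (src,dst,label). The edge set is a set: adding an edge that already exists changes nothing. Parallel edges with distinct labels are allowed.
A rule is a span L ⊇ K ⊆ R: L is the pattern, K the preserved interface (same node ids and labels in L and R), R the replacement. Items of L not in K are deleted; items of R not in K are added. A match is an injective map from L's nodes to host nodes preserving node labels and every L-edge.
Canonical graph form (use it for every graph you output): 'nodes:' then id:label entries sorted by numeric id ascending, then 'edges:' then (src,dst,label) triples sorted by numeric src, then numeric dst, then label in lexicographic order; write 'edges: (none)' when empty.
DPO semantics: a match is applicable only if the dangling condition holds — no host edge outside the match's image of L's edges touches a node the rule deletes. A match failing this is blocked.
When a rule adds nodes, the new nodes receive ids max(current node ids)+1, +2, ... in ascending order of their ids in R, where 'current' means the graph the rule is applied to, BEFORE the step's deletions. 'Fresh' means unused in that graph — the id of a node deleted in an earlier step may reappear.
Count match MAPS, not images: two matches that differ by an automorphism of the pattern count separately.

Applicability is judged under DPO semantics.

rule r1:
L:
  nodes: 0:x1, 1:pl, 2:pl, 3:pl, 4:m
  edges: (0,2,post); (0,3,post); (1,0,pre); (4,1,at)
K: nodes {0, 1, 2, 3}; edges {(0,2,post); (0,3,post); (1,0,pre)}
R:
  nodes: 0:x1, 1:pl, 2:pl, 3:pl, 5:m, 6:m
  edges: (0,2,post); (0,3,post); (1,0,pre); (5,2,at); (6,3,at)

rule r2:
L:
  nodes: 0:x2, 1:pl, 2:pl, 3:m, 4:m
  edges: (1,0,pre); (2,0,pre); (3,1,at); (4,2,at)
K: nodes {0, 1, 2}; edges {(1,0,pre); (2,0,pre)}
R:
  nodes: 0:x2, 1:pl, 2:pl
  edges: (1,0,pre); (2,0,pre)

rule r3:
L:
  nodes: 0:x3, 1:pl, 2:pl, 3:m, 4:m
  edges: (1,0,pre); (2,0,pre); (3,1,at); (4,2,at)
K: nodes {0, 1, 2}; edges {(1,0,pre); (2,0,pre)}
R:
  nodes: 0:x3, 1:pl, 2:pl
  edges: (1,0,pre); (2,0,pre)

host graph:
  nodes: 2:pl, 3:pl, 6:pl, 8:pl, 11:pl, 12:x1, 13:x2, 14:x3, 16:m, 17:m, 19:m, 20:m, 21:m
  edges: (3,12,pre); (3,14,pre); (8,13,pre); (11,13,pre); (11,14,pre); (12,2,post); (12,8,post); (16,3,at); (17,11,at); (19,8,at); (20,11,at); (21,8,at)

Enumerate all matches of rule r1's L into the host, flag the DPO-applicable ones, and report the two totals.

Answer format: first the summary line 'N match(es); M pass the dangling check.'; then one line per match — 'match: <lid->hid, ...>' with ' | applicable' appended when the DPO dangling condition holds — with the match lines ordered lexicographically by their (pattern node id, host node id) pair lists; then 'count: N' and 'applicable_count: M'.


2 match(es); 2 pass the dangling check.
match: 0->12, 1->3, 2->2, 3->8, 4->16 | applicable
match: 0->12, 1->3, 2->8, 3->2, 4->16 | applicable
count: 2
applicable_count: 2


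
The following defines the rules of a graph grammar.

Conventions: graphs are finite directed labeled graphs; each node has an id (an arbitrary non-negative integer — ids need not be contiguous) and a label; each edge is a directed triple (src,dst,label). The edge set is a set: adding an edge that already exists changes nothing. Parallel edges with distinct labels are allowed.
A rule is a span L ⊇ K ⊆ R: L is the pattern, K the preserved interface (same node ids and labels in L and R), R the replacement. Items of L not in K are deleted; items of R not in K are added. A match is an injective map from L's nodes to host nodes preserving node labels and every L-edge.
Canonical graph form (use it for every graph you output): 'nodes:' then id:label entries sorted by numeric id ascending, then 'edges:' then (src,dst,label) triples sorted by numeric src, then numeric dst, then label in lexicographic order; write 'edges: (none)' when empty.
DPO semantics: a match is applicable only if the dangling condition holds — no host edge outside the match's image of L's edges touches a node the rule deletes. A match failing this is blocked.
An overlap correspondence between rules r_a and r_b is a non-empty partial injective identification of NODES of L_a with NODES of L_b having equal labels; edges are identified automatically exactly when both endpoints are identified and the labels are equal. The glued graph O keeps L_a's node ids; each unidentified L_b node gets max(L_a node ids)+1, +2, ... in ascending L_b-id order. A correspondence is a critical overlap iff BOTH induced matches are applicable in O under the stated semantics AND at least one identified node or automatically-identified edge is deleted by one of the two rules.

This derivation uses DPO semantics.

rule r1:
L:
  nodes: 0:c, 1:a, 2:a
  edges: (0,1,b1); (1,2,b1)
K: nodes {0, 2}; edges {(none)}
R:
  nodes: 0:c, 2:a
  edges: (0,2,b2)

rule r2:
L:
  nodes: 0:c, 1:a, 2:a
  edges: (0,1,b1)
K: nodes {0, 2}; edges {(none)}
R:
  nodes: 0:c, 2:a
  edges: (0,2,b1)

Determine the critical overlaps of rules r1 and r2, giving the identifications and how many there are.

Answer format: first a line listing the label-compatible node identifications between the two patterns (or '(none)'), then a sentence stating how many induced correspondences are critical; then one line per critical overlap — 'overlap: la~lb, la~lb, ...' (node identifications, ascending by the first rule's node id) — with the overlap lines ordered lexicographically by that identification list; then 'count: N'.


label-compatible node identifications between L(r1) and L(r2): 0~0, 1~1, 1~2, 2~1, 2~2
2 of the induced correspondences are critical overlaps of r1 and r2.
overlap: 0~0, 1~2
overlap: 1~2
count: 2


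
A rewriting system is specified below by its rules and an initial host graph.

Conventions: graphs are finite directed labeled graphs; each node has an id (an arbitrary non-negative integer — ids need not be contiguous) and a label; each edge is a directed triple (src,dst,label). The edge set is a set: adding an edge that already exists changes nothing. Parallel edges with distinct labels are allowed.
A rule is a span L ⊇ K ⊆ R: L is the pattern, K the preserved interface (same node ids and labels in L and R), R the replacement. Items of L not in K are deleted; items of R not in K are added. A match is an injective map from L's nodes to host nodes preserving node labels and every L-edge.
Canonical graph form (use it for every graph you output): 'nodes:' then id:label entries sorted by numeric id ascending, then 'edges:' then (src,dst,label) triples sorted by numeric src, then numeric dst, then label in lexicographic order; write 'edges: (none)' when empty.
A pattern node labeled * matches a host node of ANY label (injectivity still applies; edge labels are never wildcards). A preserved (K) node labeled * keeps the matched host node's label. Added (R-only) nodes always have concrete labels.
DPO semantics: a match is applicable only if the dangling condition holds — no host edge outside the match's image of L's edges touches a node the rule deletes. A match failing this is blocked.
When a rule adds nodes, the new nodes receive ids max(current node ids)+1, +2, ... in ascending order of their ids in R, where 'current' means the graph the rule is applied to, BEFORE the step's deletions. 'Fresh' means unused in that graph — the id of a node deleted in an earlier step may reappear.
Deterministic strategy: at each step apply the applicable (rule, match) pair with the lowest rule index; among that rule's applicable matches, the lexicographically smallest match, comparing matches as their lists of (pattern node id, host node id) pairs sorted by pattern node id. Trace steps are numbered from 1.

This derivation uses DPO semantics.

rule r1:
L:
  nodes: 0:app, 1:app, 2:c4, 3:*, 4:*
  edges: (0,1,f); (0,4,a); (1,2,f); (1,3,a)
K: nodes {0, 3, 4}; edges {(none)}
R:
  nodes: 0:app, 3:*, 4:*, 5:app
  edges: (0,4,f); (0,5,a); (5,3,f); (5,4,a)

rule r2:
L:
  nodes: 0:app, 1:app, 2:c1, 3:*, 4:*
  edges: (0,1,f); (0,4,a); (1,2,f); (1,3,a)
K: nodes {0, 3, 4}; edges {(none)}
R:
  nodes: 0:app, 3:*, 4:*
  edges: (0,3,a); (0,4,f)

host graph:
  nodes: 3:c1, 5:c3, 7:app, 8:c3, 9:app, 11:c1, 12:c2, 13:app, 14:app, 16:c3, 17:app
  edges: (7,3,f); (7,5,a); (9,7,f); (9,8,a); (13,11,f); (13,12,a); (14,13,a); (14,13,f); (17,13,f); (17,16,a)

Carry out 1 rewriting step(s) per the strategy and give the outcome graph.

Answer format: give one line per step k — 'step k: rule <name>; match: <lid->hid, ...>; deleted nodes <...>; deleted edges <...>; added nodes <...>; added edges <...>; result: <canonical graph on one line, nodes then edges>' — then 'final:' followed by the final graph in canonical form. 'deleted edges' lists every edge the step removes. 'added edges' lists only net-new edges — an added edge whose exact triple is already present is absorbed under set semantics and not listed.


step 1: rule r2; match: 0->9, 1->7, 2->3, 3->5, 4->8; deleted nodes 3, 7; deleted edges (7,3,f); (7,5,a); (9,7,f); (9,8,a); added nodes (none); added edges (9,5,a); (9,8,f); result: nodes: 5:c3, 8:c3, 9:app, 11:c1, 12:c2, 13:app, 14:app, 16:c3, 17:app edges: (9,5,a); (9,8,f); (13,11,f); (13,12,a); (14,13,a); (14,13,f); (17,13,f); (17,16,a)
final:
nodes: 5:c3, 8:c3, 9:app, 11:c1, 12:c2, 13:app, 14:app, 16:c3, 17:app
edges: (9,5,a); (9,8,f); (13,11,f); (13,12,a); (14,13,a); (14,13,f); (17,13,f); (17,16,a)


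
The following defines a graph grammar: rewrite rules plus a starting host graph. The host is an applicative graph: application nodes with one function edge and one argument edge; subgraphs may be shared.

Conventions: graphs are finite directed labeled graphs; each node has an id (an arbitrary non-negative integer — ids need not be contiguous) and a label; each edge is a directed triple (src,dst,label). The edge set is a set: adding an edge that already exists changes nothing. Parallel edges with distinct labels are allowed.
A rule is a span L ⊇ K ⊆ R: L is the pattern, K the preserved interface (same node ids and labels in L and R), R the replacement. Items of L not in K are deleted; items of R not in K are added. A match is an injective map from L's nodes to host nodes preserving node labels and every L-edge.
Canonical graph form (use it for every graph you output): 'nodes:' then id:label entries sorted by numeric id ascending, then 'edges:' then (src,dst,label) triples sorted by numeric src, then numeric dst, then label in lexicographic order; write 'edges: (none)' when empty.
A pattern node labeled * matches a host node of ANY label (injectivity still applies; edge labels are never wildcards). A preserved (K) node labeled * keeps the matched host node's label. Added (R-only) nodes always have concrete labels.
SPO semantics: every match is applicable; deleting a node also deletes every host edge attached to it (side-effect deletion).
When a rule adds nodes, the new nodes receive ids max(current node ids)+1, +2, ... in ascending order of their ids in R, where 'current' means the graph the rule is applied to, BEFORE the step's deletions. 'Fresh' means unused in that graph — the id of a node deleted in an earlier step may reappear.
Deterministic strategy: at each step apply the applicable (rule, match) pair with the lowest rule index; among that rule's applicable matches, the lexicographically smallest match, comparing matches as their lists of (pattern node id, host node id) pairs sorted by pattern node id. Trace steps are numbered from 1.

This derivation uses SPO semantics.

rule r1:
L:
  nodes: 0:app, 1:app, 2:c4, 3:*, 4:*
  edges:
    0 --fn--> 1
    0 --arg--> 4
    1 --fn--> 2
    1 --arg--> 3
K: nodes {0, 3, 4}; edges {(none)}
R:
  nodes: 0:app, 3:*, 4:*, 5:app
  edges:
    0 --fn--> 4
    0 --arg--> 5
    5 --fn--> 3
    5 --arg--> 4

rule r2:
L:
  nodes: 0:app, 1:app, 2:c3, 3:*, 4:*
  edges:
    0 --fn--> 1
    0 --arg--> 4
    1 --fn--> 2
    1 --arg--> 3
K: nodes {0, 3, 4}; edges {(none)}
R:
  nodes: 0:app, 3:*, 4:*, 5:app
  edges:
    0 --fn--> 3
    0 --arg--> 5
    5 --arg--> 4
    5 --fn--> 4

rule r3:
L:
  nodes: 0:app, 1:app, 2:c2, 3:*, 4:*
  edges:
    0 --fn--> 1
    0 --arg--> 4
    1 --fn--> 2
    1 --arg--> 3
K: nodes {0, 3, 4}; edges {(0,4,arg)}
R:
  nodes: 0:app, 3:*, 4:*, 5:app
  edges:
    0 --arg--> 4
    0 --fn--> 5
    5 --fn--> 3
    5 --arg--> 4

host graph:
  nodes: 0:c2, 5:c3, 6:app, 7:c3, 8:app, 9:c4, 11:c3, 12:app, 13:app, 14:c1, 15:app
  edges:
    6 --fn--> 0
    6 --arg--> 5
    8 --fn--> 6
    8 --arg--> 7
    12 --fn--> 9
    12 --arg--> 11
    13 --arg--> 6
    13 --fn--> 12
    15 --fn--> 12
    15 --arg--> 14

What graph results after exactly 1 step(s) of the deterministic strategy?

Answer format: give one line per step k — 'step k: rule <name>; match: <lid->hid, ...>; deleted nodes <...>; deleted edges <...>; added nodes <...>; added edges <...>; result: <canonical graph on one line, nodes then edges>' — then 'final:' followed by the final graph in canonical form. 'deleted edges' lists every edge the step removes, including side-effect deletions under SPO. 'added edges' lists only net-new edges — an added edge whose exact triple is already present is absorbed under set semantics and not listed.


step 1: rule r1; match: 0->13, 1->12, 2->9, 3->11, 4->6; deleted nodes 9, 12; deleted edges (12,9,fn); (12,11,arg); (13,6,arg); (13,12,fn); (15,12,fn); added nodes 16; added edges (13,6,fn); (13,16,arg); (16,6,arg); (16,11,fn); result: nodes: 0:c2, 5:c3, 6:app, 7:c3, 8:app, 11:c3, 13:app, 14:c1, 15:app, 16:app edges: (6,0,fn); (6,5,arg); (8,6,fn); (8,7,arg); (13,6,fn); (13,16,arg); (15,14,arg); (16,6,arg); (16,11,fn)
final:
nodes: 0:c2, 5:c3, 6:app, 7:c3, 8:app, 11:c3, 13:app, 14:c1, 15:app, 16:app
edges: (6,0,fn); (6,5,arg); (8,6,fn); (8,7,arg); (13,6,fn); (13,16,arg); (15,14,arg); (16,6,arg); (16,11,fn)


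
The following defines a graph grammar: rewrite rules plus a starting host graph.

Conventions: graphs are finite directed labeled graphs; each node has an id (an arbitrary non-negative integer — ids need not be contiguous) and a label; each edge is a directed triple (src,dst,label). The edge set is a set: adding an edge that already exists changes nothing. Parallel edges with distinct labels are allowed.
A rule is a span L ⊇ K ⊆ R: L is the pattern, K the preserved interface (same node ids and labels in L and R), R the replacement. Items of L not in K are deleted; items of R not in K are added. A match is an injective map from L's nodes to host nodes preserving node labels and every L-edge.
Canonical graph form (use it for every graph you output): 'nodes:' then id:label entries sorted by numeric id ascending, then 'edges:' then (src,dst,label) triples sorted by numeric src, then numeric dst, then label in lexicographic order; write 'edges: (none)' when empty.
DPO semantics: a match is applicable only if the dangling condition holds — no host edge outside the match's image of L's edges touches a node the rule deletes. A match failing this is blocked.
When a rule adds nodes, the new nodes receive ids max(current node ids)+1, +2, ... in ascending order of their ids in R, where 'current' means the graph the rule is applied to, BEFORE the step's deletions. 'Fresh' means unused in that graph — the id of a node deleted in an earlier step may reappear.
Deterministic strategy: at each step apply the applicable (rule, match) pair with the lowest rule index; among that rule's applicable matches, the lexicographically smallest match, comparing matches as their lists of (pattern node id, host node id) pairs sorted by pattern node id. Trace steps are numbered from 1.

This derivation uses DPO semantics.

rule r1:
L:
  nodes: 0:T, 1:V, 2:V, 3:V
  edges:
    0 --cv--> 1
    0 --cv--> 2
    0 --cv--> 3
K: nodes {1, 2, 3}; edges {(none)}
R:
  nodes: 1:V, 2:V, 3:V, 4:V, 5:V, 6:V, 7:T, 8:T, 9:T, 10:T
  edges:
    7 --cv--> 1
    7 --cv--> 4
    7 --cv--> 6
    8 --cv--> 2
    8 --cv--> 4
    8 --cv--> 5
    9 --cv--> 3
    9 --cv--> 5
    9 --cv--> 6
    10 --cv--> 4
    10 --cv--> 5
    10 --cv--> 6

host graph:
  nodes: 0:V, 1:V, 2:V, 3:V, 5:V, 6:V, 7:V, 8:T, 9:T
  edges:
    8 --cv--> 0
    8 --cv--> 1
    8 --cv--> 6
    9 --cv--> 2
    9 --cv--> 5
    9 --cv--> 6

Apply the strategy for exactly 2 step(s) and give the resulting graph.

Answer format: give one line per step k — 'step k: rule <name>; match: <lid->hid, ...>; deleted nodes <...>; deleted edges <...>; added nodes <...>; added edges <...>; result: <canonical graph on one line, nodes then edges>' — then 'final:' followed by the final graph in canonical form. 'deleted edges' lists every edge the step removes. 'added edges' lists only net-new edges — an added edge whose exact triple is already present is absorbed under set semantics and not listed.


step 1: rule r1; match: 0->8, 1->0, 2->1, 3->6; deleted nodes 8; deleted edges (8,0,cv); (8,1,cv); (8,6,cv); added nodes 10, 11, 12, 13, 14, 15, 16; added edges (13,0,cv); (13,10,cv); (13,12,cv); (14,1,cv); (14,10,cv); (14,11,cv); (15,6,cv); (15,11,cv); (15,12,cv); (16,10,cv); (16,11,cv); (16,12,cv); result: nodes: 0:V, 1:V, 2:V, 3:V, 5:V, 6:V, 7:V, 9:T, 10:V, 11:V, 12:V, 13:T, 14:T, 15:T, 16:T edges: (9,2,cv); (9,5,cv); (9,6,cv); (13,0,cv); (13,10,cv); (13,12,cv); (14,1,cv); (14,10,cv); (14,11,cv); (15,6,cv); (15,11,cv); (15,12,cv); (16,10,cv); (16,11,cv); (16,12,cv)
step 2: rule r1; match: 0->9, 1->2, 2->5, 3->6; deleted nodes 9; deleted edges (9,2,cv); (9,5,cv); (9,6,cv); added nodes 17, 18, 19, 20, 21, 22, 23; added edges (20,2,cv); (20,17,cv); (20,19,cv); (21,5,cv); (21,17,cv); (21,18,cv); (22,6,cv); (22,18,cv); (22,19,cv); (23,17,cv); (23,18,cv); (23,19,cv); result: nodes: 0:V, 1:V, 2:V, 3:V, 5:V, 6:V, 7:V, 10:V, 11:V, 12:V, 13:T, 14:T, 15:T, 16:T, 17:V, 18:V, 19:V, 20:T, 21:T, 22:T, 23:T edges: (13,0,cv); (13,10,cv); (13,12,cv); (14,1,cv); (14,10,cv); (14,11,cv); (15,6,cv); (15,11,cv); (15,12,cv); (16,10,cv); (16,11,cv); (16,12,cv); (20,2,cv); (20,17,cv); (20,19,cv); (21,5,cv); (21,17,cv); (21,18,cv); (22,6,cv); (22,18,cv); (22,19,cv); (23,17,cv); (23,18,cv); (23,19,cv)
final:
nodes: 0:V, 1:V, 2:V, 3:V, 5:V, 6:V, 7:V, 10:V, 11:V, 12:V, 13:T, 14:T, 15:T, 16:T, 17:V, 18:V, 19:V, 20:T, 21:T, 22:T, 23:T
edges: (13,0,cv); (13,10,cv); (13,12,cv); (14,1,cv); (14,10,cv); (14,11,cv); (15,6,cv); (15,11,cv); (15,12,cv); (16,10,cv); (16,11,cv); (16,12,cv); (20,2,cv); (20,17,cv); (20,19,cv); (21,5,cv); (21,17,cv); (21,18,cv); (22,6,cv); (22,18,cv); (22,19,cv); (23,17,cv); (23,18,cv); (23,19,cv)
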